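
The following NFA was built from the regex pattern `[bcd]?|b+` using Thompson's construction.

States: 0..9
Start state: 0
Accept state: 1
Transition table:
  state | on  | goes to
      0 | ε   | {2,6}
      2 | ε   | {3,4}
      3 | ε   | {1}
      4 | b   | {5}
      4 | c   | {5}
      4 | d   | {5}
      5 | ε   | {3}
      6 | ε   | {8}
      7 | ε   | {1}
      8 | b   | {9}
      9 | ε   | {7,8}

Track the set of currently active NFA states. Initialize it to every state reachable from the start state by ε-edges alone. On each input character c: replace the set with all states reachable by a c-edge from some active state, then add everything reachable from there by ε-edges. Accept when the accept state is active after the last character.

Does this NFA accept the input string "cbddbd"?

Answer: REJECT

Steps:
S₀ = ε-closure({0}) = {0,1,2,3,4,6,8}
'c' @ 1: {1,3,5}  [accepting]
'b' @ 2: {}  — no active states
rest 'ddbd' ignored (set empty)
end set {} — state 1 not in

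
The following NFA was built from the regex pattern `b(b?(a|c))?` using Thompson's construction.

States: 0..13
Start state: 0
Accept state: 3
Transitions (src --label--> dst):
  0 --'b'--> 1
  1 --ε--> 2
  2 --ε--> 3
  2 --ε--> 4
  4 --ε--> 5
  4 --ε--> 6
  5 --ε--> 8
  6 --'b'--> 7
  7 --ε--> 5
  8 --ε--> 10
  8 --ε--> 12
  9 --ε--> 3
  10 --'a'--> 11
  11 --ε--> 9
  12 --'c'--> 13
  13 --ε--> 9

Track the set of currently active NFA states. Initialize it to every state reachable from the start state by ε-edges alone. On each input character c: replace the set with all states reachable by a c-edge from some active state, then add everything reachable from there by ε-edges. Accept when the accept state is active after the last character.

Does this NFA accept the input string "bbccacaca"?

initial (ε-close {0}): {0}
'b' @ 1: {1,2,3,4,5,6,8,10,12}  (accept∈set)
'b' @ 2: {5,7,8,10,12}
'c' @ 3: {3,9,13}  (accept∈set)
'c' @ 4: {}  — state set empty
rest 'acaca' ignored (set empty)
after full input: {}  (accept=3 not in)

Answer: REJECT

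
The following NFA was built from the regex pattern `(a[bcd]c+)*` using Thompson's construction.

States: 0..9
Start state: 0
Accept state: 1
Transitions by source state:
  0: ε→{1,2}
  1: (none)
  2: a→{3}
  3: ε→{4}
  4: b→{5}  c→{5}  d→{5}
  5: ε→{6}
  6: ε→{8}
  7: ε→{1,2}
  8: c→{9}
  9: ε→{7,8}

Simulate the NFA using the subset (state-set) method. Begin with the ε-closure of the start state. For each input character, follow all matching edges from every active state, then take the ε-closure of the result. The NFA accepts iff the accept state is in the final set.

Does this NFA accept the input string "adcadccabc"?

start: ε-closure({0}) = {0,1,2}
'a' @ 1: {3,4}
'd' @ 2: {5,6,8}
'c' @ 3: {1,2,7,8,9}  ✓accept
'a' @ 4: {3,4}
'd' @ 5: {5,6,8}
'c' @ 6: {1,2,7,8,9}  ✓accept
'c' @ 7: {1,2,7,8,9}  ✓accept
'a' @ 8: {3,4}
'b' @ 9: {5,6,8}
'c' @ 10: {1,2,7,8,9}  ✓accept
final: {1,2,7,8,9}; accept 1 in set

Answer: ACCEPT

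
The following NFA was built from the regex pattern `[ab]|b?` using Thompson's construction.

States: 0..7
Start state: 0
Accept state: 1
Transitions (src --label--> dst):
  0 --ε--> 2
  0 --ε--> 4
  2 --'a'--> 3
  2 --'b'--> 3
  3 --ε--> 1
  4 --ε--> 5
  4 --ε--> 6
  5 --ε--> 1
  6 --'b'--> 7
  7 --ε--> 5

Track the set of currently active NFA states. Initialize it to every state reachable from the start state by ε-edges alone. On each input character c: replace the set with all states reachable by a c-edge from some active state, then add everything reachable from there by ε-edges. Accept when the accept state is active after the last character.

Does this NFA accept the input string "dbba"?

Answer: REJECT

Trace:
start: ε-closure({0}) = {0,1,2,4,5,6}
'd' @ 1: {}  — dead — no transitions
rest 'bba' ignored (set empty)
after full input: {}  (accept=1 not in)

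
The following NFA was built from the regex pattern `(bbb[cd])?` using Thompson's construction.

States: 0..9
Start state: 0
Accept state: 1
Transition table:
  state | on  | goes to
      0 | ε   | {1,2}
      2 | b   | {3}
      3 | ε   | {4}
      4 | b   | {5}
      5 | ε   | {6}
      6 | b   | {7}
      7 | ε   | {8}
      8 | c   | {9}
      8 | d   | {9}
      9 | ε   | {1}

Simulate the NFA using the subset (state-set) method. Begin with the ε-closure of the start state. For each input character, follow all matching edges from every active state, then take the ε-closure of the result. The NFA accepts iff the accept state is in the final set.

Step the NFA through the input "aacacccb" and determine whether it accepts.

Answer: REJECT

Derivation:
S₀ = ε-closure({0}) = {0,1,2}
'a' @ 1: {}  — state set empty
rest 'acacccb' ignored (set empty)
after full input: {}  (accept=1 not in)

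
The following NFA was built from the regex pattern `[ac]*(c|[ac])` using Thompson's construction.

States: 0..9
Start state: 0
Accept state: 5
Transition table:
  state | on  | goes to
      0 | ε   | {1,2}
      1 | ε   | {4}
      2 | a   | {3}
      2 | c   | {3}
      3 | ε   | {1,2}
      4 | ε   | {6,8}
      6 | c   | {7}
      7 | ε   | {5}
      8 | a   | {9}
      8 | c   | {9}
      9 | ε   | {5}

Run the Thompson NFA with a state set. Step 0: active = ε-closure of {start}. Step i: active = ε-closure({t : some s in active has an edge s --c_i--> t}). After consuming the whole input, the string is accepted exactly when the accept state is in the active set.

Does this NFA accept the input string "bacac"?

Answer: REJECT

Steps:
start: ε-closure({0}) = {0,1,2,4,6,8}
'b' @ 1: {}  — no active states
rest 'acac' ignored (set empty)
after full input: {}  (accept=5 not in)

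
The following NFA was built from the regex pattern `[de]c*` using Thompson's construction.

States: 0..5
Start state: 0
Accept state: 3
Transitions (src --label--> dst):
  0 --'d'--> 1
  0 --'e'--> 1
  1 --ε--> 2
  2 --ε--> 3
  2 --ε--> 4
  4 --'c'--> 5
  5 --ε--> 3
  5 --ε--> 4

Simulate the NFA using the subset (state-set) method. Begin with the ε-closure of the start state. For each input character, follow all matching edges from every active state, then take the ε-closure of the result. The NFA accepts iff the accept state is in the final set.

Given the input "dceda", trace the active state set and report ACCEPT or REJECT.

initial (ε-close {0}): {0}
'd' @ 1: {1,2,3,4}  (accept∈set)
'c' @ 2: {3,4,5}  (accept∈set)
'e' @ 3: {}  — state set empty
rest 'da' ignored (set empty)
final: {}; accept 3 not in set

Answer: REJECT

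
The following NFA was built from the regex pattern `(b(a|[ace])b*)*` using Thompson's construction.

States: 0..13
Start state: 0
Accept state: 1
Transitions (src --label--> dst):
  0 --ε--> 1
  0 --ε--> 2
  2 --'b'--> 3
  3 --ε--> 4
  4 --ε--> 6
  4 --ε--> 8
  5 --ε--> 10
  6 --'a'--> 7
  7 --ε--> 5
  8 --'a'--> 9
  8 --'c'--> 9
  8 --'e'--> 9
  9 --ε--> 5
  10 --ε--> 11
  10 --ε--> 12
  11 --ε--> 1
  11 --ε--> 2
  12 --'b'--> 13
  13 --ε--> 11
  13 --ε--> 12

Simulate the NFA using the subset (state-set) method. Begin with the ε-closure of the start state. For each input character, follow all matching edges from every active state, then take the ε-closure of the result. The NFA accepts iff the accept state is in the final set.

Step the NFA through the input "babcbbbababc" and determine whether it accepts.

initial (ε-close {0}): {0,1,2}
'b' @ 1: {3,4,6,8}
'a' @ 2: {1,2,5,7,9,10,11,12}  (accept∈set)
'b' @ 3: {1,2,3,4,6,8,11,12,13}  (accept∈set)
'c' @ 4: {1,2,5,9,10,11,12}  (accept∈set)
'b' @ 5: {1,2,3,4,6,8,11,12,13}  (accept∈set)
'b' @ 6: {1,2,3,4,6,8,11,12,13}  (accept∈set)
'b' @ 7: {1,2,3,4,6,8,11,12,13}  (accept∈set)
'a' @ 8: {1,2,5,7,9,10,11,12}  (accept∈set)
'b' @ 9: {1,2,3,4,6,8,11,12,13}  (accept∈set)
'a' @ 10: {1,2,5,7,9,10,11,12}  (accept∈set)
'b' @ 11: {1,2,3,4,6,8,11,12,13}  (accept∈set)
'c' @ 12: {1,2,5,9,10,11,12}  (accept∈set)
after full input: {1,2,5,9,10,11,12}  (accept=1 in)

Answer: ACCEPT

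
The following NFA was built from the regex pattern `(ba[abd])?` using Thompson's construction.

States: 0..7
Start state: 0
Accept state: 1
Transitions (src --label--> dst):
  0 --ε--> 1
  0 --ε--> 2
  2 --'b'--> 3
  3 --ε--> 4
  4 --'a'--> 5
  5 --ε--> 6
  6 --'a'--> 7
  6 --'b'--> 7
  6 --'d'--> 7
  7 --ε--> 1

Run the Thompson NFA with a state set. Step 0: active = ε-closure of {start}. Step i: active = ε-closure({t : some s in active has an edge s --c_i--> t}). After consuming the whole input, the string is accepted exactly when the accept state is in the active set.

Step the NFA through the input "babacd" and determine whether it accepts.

initial (ε-close {0}): {0,1,2}
'b' @ 1: {3,4}
'a' @ 2: {5,6}
'b' @ 3: {1,7}  (accept∈set)
'a' @ 4: {}  — dead — no transitions
rest 'cd' ignored (set empty)
end set {} — state 1 not in

Answer: REJECT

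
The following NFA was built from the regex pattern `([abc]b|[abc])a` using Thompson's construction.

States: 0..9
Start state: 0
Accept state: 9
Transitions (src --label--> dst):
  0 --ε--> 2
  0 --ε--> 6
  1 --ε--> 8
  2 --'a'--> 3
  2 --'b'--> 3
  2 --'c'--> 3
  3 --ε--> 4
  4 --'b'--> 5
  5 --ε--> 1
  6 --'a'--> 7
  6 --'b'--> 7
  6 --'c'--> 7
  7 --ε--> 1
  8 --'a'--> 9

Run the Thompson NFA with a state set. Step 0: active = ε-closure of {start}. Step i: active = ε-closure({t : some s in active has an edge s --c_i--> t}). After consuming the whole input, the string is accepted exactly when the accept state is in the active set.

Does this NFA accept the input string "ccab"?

initial (ε-close {0}): {0,2,6}
'c' @ 1: {1,3,4,7,8}
'c' @ 2: {}  — state set empty
rest 'ab' ignored (set empty)
final: {}; accept 9 not in set

Answer: REJECT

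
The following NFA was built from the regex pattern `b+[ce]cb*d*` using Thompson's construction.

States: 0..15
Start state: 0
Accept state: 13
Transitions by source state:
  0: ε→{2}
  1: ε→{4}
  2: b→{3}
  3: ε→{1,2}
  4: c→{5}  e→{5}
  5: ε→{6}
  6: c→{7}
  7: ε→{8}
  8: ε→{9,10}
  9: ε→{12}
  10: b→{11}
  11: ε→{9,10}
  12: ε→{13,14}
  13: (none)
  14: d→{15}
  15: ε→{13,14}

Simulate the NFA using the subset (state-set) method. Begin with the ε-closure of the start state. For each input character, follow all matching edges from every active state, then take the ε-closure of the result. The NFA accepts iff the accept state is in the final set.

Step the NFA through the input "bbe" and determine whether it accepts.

S₀ = ε-closure({0}) = {0,2}
'b' @ 1: {1,2,3,4}
'b' @ 2: {1,2,3,4}
'e' @ 3: {5,6}
final: {5,6}; accept 13 not in set

Answer: REJECT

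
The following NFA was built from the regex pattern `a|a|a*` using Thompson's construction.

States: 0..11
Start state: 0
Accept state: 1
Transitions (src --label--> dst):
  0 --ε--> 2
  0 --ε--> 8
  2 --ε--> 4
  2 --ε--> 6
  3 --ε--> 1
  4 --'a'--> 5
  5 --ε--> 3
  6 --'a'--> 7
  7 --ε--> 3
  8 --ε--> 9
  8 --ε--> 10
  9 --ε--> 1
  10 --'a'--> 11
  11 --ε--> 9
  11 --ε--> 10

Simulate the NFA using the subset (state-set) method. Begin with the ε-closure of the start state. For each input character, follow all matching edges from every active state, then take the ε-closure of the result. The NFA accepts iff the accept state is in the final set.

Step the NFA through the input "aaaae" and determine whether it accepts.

start: ε-closure({0}) = {0,1,2,4,6,8,9,10}
'a' @ 1: {1,3,5,7,9,10,11}  [accepting]
'a' @ 2: {1,9,10,11}  [accepting]
'a' @ 3: {1,9,10,11}  [accepting]
'a' @ 4: {1,9,10,11}  [accepting]
'e' @ 5: {}  — dead — no transitions
final: {}; accept 1 not in set

Answer: REJECT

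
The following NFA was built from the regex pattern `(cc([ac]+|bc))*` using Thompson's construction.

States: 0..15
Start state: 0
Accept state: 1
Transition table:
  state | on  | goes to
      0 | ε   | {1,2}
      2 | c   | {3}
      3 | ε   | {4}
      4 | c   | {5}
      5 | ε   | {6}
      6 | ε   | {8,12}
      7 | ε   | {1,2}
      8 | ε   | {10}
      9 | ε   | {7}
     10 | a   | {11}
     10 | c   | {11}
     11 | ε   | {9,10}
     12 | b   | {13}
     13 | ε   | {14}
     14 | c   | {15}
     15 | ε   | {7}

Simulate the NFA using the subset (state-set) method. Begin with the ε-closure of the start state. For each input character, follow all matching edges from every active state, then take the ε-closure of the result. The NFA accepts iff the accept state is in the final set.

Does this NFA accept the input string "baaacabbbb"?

start: ε-closure({0}) = {0,1,2}
'b' @ 1: {}  — no active states
rest 'aaacabbbb' ignored (set empty)
end set {} — state 1 not in

Answer: REJECT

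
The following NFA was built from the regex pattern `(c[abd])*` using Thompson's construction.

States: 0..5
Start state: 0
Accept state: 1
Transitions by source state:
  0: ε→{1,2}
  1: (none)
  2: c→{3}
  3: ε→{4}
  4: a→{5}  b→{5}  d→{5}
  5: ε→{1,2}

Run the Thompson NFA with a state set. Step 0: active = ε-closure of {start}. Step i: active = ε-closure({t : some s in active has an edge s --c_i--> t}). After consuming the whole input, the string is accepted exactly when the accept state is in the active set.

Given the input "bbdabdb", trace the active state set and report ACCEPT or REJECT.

initial (ε-close {0}): {0,1,2}
'b' @ 1: {}  — dead — no transitions
rest 'bdabdb' ignored (set empty)
end set {} — state 1 not in

Answer: REJECT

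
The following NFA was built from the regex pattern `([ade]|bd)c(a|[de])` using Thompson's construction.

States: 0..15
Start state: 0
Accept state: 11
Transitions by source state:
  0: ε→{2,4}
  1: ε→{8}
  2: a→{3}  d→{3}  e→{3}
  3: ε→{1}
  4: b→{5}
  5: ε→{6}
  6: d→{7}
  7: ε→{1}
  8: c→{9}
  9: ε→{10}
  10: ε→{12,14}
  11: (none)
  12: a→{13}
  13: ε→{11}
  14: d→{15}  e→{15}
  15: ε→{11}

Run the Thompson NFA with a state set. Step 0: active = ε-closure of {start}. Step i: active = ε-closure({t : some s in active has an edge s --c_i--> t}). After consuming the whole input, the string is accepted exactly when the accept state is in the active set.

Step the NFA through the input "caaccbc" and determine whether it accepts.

initial (ε-close {0}): {0,2,4}
'c' @ 1: {}  — state set empty
rest 'aaccbc' ignored (set empty)
after full input: {}  (accept=11 not in)

Answer: REJECT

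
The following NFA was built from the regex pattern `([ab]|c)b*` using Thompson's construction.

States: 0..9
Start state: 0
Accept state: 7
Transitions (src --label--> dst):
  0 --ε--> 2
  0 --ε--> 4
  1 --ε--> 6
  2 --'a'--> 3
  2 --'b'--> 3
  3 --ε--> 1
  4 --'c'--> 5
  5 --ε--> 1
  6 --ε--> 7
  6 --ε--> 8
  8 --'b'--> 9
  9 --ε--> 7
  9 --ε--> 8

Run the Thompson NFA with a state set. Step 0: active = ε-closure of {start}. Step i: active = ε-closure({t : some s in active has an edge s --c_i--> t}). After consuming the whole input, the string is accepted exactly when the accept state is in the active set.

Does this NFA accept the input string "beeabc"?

Answer: REJECT

Trace:
S₀ = ε-closure({0}) = {0,2,4}
'b' @ 1: {1,3,6,7,8}  ✓accept
'e' @ 2: {}  — state set empty
rest 'eabc' ignored (set empty)
end set {} — state 7 not in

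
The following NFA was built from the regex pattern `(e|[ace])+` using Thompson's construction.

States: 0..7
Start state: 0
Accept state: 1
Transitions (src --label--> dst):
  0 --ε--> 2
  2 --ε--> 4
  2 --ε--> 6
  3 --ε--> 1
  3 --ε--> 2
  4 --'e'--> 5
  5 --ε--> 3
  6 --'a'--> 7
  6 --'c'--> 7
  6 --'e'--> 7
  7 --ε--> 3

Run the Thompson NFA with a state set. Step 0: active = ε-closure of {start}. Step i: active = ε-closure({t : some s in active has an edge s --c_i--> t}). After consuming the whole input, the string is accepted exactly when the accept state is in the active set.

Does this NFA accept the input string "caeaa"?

start: ε-closure({0}) = {0,2,4,6}
'c' @ 1: {1,2,3,4,6,7}  ✓accept
'a' @ 2: {1,2,3,4,6,7}  ✓accept
'e' @ 3: {1,2,3,4,5,6,7}  ✓accept
'a' @ 4: {1,2,3,4,6,7}  ✓accept
'a' @ 5: {1,2,3,4,6,7}  ✓accept
final: {1,2,3,4,6,7}; accept 1 in set

Answer: ACCEPT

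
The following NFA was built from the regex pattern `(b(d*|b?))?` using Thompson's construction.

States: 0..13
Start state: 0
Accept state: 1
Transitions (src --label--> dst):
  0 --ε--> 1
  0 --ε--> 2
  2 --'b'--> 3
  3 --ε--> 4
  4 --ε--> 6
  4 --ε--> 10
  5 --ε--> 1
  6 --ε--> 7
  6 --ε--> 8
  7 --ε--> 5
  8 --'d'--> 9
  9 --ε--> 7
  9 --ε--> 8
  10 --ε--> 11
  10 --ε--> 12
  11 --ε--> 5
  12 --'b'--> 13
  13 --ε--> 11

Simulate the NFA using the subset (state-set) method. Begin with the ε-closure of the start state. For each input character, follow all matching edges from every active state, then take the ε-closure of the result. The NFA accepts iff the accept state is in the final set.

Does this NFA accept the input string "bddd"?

Answer: ACCEPT

Trace:
start: ε-closure({0}) = {0,1,2}
'b' @ 1: {1,3,4,5,6,7,8,10,11,12}  ✓accept
'd' @ 2: {1,5,7,8,9}  ✓accept
'd' @ 3: {1,5,7,8,9}  ✓accept
'd' @ 4: {1,5,7,8,9}  ✓accept
after full input: {1,5,7,8,9}  (accept=1 in)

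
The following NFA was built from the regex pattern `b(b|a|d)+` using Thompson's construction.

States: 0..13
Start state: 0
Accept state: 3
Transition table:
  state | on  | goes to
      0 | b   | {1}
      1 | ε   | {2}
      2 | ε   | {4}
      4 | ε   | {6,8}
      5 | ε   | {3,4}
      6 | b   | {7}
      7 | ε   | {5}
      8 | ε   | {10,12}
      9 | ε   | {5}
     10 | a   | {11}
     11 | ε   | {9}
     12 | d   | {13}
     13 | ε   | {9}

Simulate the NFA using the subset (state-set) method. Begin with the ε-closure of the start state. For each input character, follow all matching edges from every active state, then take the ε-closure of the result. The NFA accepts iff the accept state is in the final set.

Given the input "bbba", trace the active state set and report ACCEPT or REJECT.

Answer: ACCEPT

Derivation:
initial (ε-close {0}): {0}
'b' @ 1: {1,2,4,6,8,10,12}
'b' @ 2: {3,4,5,6,7,8,10,12}  [accepting]
'b' @ 3: {3,4,5,6,7,8,10,12}  [accepting]
'a' @ 4: {3,4,5,6,8,9,10,11,12}  [accepting]
end set {3,4,5,6,8,9,10,11,12} — state 3 in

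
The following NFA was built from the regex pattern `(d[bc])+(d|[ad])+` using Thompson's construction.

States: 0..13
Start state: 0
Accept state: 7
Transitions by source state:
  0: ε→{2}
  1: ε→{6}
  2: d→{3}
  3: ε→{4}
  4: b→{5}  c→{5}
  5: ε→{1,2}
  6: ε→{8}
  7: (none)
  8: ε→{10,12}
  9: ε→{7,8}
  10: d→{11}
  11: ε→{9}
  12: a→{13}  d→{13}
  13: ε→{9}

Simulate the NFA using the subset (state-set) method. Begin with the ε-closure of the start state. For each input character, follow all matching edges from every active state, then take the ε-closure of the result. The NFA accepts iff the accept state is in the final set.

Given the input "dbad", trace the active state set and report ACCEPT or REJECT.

start: ε-closure({0}) = {0,2}
'd' @ 1: {3,4}
'b' @ 2: {1,2,5,6,8,10,12}
'a' @ 3: {7,8,9,10,12,13}  ✓accept
'd' @ 4: {7,8,9,10,11,12,13}  ✓accept
final: {7,8,9,10,11,12,13}; accept 7 in set

Answer: ACCEPT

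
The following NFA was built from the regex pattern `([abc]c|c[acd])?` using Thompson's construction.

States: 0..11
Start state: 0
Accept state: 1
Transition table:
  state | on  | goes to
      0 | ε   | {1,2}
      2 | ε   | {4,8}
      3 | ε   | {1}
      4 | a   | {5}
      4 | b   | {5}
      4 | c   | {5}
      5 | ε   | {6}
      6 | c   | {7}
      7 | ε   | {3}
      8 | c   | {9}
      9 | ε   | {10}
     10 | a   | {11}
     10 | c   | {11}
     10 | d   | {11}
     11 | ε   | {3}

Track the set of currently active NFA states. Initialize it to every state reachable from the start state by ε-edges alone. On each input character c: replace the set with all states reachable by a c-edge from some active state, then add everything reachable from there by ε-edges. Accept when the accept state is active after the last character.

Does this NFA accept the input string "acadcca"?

Answer: REJECT

Steps:
S₀ = ε-closure({0}) = {0,1,2,4,8}
'a' @ 1: {5,6}
'c' @ 2: {1,3,7}  (accept∈set)
'a' @ 3: {}  — dead — no transitions
rest 'dcca' ignored (set empty)
end set {} — state 1 not in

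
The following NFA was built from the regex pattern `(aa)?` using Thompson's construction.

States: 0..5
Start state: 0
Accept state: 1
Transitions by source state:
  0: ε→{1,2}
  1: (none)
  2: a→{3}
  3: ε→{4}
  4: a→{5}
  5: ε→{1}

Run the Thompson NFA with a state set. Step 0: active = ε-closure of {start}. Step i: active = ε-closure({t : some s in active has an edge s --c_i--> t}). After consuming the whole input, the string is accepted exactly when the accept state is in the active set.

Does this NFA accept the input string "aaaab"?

Answer: REJECT

Trace:
start: ε-closure({0}) = {0,1,2}
'a' @ 1: {3,4}
'a' @ 2: {1,5}  [accepting]
'a' @ 3: {}  — dead — no transitions
rest 'ab' ignored (set empty)
end set {} — state 1 not in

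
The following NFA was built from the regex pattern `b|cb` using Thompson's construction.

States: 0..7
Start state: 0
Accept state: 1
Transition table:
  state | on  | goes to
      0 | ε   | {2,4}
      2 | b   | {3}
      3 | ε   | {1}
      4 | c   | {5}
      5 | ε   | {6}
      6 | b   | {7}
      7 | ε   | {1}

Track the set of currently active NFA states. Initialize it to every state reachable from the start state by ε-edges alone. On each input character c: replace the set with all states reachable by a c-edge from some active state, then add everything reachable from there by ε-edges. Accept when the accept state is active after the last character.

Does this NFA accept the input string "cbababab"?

initial (ε-close {0}): {0,2,4}
'c' @ 1: {5,6}
'b' @ 2: {1,7}  ✓accept
'a' @ 3: {}  — no active states
rest 'babab' ignored (set empty)
after full input: {}  (accept=1 not in)

Answer: REJECT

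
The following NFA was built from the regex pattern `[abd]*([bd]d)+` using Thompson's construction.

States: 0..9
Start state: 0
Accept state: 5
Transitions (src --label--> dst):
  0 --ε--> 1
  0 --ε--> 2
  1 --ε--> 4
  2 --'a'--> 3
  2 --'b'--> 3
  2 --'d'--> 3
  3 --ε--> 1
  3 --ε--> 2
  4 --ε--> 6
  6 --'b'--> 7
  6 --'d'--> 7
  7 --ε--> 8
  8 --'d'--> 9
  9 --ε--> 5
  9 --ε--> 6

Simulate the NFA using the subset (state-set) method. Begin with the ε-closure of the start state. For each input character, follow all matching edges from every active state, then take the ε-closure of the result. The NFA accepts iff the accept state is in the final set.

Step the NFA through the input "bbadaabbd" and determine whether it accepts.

Answer: ACCEPT

Trace:
initial (ε-close {0}): {0,1,2,4,6}
'b' @ 1: {1,2,3,4,6,7,8}
'b' @ 2: {1,2,3,4,6,7,8}
'a' @ 3: {1,2,3,4,6}
'd' @ 4: {1,2,3,4,6,7,8}
'a' @ 5: {1,2,3,4,6}
'a' @ 6: {1,2,3,4,6}
'b' @ 7: {1,2,3,4,6,7,8}
'b' @ 8: {1,2,3,4,6,7,8}
'd' @ 9: {1,2,3,4,5,6,7,8,9}  [accepting]
final: {1,2,3,4,5,6,7,8,9}; accept 5 in set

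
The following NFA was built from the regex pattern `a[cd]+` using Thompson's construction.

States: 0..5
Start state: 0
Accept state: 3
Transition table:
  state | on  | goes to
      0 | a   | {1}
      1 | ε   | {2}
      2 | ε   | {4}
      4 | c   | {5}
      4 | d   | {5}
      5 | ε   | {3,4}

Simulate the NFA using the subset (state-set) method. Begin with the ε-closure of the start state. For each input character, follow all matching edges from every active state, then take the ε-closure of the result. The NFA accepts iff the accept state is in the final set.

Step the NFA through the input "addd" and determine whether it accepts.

Answer: ACCEPT

Derivation:
start: ε-closure({0}) = {0}
'a' @ 1: {1,2,4}
'd' @ 2: {3,4,5}  ✓accept
'd' @ 3: {3,4,5}  ✓accept
'd' @ 4: {3,4,5}  ✓accept
final: {3,4,5}; accept 3 in set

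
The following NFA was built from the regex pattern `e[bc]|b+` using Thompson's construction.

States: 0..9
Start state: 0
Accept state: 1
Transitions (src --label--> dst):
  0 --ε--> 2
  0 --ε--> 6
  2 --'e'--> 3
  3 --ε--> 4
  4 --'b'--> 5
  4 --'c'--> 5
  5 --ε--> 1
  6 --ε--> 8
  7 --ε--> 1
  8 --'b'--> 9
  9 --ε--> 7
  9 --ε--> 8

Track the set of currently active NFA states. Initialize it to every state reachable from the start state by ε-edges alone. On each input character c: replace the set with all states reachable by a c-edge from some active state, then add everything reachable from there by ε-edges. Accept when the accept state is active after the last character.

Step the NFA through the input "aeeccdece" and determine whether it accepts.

start: ε-closure({0}) = {0,2,6,8}
'a' @ 1: {}  — no active states
rest 'eeccdece' ignored (set empty)
final: {}; accept 1 not in set

Answer: REJECT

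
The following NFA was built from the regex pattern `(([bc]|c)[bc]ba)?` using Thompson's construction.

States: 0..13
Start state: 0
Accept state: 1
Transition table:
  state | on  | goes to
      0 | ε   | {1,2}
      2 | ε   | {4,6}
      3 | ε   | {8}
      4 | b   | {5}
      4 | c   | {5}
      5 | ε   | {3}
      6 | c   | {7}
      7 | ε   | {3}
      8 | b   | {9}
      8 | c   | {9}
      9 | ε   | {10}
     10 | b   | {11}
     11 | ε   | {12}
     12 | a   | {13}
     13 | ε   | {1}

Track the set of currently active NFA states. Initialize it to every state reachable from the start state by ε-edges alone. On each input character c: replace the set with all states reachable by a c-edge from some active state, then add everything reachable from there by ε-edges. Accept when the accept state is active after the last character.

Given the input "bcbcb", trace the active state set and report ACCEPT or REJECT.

Answer: REJECT

Trace:
initial (ε-close {0}): {0,1,2,4,6}
'b' @ 1: {3,5,8}
'c' @ 2: {9,10}
'b' @ 3: {11,12}
'c' @ 4: {}  — state set empty
rest 'b' ignored (set empty)
final: {}; accept 1 not in set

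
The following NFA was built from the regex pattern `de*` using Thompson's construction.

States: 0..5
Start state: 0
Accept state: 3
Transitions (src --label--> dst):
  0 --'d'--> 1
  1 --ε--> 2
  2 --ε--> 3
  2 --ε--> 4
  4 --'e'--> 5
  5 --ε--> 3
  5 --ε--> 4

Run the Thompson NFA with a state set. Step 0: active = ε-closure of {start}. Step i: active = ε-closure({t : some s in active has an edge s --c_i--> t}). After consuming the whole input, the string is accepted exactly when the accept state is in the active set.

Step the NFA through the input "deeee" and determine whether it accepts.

start: ε-closure({0}) = {0}
'd' @ 1: {1,2,3,4}  ✓accept
'e' @ 2: {3,4,5}  ✓accept
'e' @ 3: {3,4,5}  ✓accept
'e' @ 4: {3,4,5}  ✓accept
'e' @ 5: {3,4,5}  ✓accept
end set {3,4,5} — state 3 in

Answer: ACCEPT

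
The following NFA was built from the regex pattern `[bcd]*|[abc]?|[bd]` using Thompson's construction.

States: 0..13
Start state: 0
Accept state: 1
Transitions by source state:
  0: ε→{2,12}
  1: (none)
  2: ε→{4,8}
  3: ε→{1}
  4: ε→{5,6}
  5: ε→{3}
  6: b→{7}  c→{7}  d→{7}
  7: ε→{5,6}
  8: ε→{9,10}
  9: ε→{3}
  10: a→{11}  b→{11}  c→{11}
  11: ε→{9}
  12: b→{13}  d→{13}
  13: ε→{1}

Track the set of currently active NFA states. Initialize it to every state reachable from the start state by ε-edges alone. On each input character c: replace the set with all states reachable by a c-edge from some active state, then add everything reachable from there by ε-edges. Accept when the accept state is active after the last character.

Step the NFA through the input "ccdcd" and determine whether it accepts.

Answer: ACCEPT

Derivation:
start: ε-closure({0}) = {0,1,2,3,4,5,6,8,9,10,12}
'c' @ 1: {1,3,5,6,7,9,11}  (accept∈set)
'c' @ 2: {1,3,5,6,7}  (accept∈set)
'd' @ 3: {1,3,5,6,7}  (accept∈set)
'c' @ 4: {1,3,5,6,7}  (accept∈set)
'd' @ 5: {1,3,5,6,7}  (accept∈set)
after full input: {1,3,5,6,7}  (accept=1 in)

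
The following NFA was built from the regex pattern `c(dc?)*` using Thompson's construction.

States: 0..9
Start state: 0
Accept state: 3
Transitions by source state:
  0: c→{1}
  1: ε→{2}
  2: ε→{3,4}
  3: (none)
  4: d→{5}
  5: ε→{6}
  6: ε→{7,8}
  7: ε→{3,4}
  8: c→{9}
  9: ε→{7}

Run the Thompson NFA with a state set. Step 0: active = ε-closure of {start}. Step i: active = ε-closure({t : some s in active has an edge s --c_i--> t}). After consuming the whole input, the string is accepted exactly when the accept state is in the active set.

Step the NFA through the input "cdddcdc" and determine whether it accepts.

S₀ = ε-closure({0}) = {0}
'c' @ 1: {1,2,3,4}  [accepting]
'd' @ 2: {3,4,5,6,7,8}  [accepting]
'd' @ 3: {3,4,5,6,7,8}  [accepting]
'd' @ 4: {3,4,5,6,7,8}  [accepting]
'c' @ 5: {3,4,7,9}  [accepting]
'd' @ 6: {3,4,5,6,7,8}  [accepting]
'c' @ 7: {3,4,7,9}  [accepting]
end set {3,4,7,9} — state 3 in

Answer: ACCEPT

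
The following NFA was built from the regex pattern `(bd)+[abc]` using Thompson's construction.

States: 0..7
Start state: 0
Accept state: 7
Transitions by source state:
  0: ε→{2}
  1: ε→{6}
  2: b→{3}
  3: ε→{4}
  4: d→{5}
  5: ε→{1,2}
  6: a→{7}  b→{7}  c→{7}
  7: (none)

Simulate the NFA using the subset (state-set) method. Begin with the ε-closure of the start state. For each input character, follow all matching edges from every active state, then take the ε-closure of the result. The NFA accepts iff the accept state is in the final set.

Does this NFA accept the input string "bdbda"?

Answer: ACCEPT

Trace:
initial (ε-close {0}): {0,2}
'b' @ 1: {3,4}
'd' @ 2: {1,2,5,6}
'b' @ 3: {3,4,7}  [accepting]
'd' @ 4: {1,2,5,6}
'a' @ 5: {7}  [accepting]
final: {7}; accept 7 in set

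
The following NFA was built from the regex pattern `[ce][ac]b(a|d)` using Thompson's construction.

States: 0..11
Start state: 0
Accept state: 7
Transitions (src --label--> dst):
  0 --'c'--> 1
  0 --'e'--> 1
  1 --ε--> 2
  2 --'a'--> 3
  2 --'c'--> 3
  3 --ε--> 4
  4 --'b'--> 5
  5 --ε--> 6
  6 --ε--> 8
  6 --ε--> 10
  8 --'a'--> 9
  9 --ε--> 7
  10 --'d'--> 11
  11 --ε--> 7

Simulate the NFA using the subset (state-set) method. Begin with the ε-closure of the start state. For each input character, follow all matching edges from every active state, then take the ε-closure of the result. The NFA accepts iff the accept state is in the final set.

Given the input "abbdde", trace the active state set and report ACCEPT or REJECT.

start: ε-closure({0}) = {0}
'a' @ 1: {}  — dead — no transitions
rest 'bbdde' ignored (set empty)
after full input: {}  (accept=7 not in)

Answer: REJECT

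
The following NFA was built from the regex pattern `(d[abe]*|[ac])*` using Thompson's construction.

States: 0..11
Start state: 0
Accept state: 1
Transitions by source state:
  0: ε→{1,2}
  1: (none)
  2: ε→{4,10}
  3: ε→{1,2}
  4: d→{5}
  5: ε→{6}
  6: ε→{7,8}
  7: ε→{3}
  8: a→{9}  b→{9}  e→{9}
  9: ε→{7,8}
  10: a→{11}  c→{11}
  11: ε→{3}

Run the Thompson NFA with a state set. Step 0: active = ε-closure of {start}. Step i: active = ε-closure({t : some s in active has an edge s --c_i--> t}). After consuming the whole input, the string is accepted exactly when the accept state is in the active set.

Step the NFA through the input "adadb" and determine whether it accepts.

Answer: ACCEPT

Trace:
start: ε-closure({0}) = {0,1,2,4,10}
'a' @ 1: {1,2,3,4,10,11}  (accept∈set)
'd' @ 2: {1,2,3,4,5,6,7,8,10}  (accept∈set)
'a' @ 3: {1,2,3,4,7,8,9,10,11}  (accept∈set)
'd' @ 4: {1,2,3,4,5,6,7,8,10}  (accept∈set)
'b' @ 5: {1,2,3,4,7,8,9,10}  (accept∈set)
final: {1,2,3,4,7,8,9,10}; accept 1 in set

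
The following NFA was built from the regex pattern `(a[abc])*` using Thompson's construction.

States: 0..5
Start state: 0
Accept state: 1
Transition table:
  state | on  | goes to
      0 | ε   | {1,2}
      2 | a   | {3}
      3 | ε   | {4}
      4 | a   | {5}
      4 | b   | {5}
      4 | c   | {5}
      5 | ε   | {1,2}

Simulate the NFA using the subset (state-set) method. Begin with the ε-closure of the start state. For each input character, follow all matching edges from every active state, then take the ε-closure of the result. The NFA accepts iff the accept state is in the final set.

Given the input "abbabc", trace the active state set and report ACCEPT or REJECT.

initial (ε-close {0}): {0,1,2}
'a' @ 1: {3,4}
'b' @ 2: {1,2,5}  (accept∈set)
'b' @ 3: {}  — dead — no transitions
rest 'abc' ignored (set empty)
end set {} — state 1 not in

Answer: REJECT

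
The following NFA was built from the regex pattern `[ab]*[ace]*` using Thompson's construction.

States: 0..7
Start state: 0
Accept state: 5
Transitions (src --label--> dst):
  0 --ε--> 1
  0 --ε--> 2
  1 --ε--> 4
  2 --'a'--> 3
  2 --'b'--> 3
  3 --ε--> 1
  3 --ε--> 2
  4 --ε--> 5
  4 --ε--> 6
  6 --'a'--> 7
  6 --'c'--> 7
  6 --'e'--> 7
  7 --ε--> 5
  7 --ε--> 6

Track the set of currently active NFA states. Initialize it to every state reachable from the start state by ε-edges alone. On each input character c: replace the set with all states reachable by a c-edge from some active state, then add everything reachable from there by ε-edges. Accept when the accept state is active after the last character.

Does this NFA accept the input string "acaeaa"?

Answer: ACCEPT

Trace:
initial (ε-close {0}): {0,1,2,4,5,6}
'a' @ 1: {1,2,3,4,5,6,7}  ✓accept
'c' @ 2: {5,6,7}  ✓accept
'a' @ 3: {5,6,7}  ✓accept
'e' @ 4: {5,6,7}  ✓accept
'a' @ 5: {5,6,7}  ✓accept
'a' @ 6: {5,6,7}  ✓accept
after full input: {5,6,7}  (accept=5 in)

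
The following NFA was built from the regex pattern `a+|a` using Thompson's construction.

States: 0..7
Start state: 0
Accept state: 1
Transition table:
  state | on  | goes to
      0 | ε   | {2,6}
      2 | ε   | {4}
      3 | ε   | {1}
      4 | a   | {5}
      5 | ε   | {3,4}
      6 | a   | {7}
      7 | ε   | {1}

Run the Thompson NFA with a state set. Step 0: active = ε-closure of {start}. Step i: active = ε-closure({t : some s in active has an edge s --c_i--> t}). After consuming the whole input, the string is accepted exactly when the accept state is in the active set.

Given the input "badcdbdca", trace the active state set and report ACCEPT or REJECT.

Answer: REJECT

Derivation:
S₀ = ε-closure({0}) = {0,2,4,6}
'b' @ 1: {}  — state set empty
rest 'adcdbdca' ignored (set empty)
after full input: {}  (accept=1 not in)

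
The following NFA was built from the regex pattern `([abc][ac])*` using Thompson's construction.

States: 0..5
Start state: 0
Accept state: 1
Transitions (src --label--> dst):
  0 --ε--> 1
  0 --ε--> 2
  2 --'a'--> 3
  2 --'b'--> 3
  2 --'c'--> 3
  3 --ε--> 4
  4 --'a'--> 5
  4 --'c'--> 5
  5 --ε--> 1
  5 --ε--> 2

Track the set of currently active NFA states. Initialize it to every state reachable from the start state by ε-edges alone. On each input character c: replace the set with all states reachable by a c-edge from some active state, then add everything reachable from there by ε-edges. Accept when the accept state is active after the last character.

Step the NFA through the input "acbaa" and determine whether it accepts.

Answer: REJECT

Steps:
initial (ε-close {0}): {0,1,2}
'a' @ 1: {3,4}
'c' @ 2: {1,2,5}  ✓accept
'b' @ 3: {3,4}
'a' @ 4: {1,2,5}  ✓accept
'a' @ 5: {3,4}
after full input: {3,4}  (accept=1 not in)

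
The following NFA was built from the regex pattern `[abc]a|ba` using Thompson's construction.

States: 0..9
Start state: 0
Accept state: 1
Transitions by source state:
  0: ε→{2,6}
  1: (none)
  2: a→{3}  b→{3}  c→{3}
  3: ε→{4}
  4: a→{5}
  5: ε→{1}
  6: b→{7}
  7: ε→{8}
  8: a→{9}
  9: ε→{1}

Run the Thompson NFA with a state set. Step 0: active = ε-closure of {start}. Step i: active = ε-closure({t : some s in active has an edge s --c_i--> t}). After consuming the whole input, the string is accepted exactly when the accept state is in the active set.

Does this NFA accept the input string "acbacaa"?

start: ε-closure({0}) = {0,2,6}
'a' @ 1: {3,4}
'c' @ 2: {}  — no active states
rest 'bacaa' ignored (set empty)
end set {} — state 1 not in

Answer: REJECT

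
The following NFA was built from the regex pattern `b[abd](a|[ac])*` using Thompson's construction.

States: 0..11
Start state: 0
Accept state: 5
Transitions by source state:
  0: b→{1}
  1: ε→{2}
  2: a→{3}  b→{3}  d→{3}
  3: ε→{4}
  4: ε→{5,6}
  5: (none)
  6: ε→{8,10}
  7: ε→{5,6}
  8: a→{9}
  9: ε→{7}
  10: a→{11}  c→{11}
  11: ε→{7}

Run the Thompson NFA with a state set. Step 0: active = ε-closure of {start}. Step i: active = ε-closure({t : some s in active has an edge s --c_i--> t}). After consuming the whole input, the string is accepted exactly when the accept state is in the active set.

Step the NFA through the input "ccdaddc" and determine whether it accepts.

initial (ε-close {0}): {0}
'c' @ 1: {}  — no active states
rest 'cdaddc' ignored (set empty)
final: {}; accept 5 not in set

Answer: REJECT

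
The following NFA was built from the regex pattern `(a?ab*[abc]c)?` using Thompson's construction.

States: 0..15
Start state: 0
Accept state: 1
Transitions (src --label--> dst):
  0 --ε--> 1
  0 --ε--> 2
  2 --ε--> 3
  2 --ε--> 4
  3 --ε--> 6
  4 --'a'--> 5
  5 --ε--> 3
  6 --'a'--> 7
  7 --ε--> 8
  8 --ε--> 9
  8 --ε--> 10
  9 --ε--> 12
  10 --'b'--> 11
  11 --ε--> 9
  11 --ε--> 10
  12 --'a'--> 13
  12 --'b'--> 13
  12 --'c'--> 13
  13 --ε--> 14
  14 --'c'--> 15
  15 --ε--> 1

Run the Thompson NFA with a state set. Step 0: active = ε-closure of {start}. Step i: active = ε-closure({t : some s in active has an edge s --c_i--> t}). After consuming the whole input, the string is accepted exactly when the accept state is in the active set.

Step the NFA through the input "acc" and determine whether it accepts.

initial (ε-close {0}): {0,1,2,3,4,6}
'a' @ 1: {3,5,6,7,8,9,10,12}
'c' @ 2: {13,14}
'c' @ 3: {1,15}  ✓accept
after full input: {1,15}  (accept=1 in)

Answer: ACCEPT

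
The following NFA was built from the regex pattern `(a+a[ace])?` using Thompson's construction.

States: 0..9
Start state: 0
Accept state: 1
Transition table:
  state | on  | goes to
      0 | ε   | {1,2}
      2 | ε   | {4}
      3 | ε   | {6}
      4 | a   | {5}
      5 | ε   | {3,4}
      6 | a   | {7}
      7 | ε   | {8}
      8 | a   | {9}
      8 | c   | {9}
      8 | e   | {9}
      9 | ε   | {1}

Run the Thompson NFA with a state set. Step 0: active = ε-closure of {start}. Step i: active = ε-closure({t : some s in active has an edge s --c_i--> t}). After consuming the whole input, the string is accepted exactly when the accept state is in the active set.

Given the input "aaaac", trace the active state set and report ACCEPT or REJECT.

Answer: ACCEPT

Derivation:
S₀ = ε-closure({0}) = {0,1,2,4}
'a' @ 1: {3,4,5,6}
'a' @ 2: {3,4,5,6,7,8}
'a' @ 3: {1,3,4,5,6,7,8,9}  (accept∈set)
'a' @ 4: {1,3,4,5,6,7,8,9}  (accept∈set)
'c' @ 5: {1,9}  (accept∈set)
after full input: {1,9}  (accept=1 in)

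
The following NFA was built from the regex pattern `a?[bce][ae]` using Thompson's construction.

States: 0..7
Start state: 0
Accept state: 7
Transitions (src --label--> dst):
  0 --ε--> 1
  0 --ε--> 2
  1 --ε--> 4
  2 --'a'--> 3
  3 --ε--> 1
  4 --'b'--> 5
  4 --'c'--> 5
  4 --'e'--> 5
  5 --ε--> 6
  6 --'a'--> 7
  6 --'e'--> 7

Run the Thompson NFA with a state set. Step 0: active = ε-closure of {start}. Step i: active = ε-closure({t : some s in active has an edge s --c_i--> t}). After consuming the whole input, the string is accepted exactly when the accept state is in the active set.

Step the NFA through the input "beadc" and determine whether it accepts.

start: ε-closure({0}) = {0,1,2,4}
'b' @ 1: {5,6}
'e' @ 2: {7}  (accept∈set)
'a' @ 3: {}  — dead — no transitions
rest 'dc' ignored (set empty)
end set {} — state 7 not in

Answer: REJECT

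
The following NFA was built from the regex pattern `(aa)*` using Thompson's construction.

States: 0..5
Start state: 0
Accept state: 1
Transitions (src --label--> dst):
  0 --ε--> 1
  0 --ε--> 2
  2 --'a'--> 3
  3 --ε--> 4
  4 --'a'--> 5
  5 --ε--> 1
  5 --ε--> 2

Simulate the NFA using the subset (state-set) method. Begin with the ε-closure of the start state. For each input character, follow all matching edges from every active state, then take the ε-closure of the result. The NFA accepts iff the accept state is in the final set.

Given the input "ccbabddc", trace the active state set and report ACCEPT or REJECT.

start: ε-closure({0}) = {0,1,2}
'c' @ 1: {}  — state set empty
rest 'cbabddc' ignored (set empty)
final: {}; accept 1 not in set

Answer: REJECT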